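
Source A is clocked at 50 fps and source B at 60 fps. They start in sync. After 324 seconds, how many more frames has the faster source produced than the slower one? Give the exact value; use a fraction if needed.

3240 frames

A emits 50 × 324 = 16200 frames; B emits 60 × 324 = 19440.
Difference = 3240 frames; B is ahead of A.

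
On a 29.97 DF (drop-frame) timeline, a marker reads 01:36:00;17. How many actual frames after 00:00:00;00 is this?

Complete 10-minute blocks: 9, each 17982 frames → 161838.
Remaining 6 whole minutes in the current block: 1800 + 5 × 1798 = 10790 frames.
Within the current minute: 0 × 30 + 17 − 2 = 15 (labels ;00/;01 skipped at this minute). Total = 161838 + 10790 + 15 = 172643.

172643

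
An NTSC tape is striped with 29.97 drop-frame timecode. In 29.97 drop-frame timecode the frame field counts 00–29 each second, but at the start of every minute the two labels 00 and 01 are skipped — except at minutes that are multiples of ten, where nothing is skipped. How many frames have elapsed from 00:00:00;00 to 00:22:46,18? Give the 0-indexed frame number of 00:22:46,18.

40958

As if non-drop at 30 labels/s: (0 × 3600 + 22 × 60 + 46) × 30 + 18 = 40998.
Minute boundaries passed: 22; those not divisible by 10: 22 − 2 = 20; dropped labels = 2 × 20 = 40.
Actual frame index = 40998 − 40 = 40958.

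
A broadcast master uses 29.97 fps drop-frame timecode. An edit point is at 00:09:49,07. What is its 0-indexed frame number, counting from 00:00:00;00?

17659

As if non-drop at 30 labels/s: (0 × 3600 + 9 × 60 + 49) × 30 + 7 = 17677.
Minute boundaries passed: 9; those not divisible by 10: 9 − 0 = 9; dropped labels = 2 × 9 = 18.
Actual frame index = 17677 − 18 = 17659.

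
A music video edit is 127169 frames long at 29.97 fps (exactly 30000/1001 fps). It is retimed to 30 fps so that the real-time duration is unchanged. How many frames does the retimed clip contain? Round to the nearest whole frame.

127296 frames

Frames at target rate = 127169 × (30) / (30000/1001) = 127296169/1000 ≈ 127296.169.
Nearest whole frame: 127296.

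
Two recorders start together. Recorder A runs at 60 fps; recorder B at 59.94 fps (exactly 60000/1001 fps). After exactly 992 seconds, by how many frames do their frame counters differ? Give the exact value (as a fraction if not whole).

59520/1001 frames

A emits 60 × 992 = 59520 frames; B emits 60000/1001 × 992 = 59520000/1001.
Difference = 59520/1001 frames (≈ 59.4605); B is behind A.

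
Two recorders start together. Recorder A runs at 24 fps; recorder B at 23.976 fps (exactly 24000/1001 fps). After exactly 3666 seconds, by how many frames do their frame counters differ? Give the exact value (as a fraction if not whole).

A emits 24 × 3666 = 87984 frames; B emits 24000/1001 × 3666 = 6768000/77.
Difference = 6768/77 frames (≈ 87.8961); B is behind A.

6768/77 frames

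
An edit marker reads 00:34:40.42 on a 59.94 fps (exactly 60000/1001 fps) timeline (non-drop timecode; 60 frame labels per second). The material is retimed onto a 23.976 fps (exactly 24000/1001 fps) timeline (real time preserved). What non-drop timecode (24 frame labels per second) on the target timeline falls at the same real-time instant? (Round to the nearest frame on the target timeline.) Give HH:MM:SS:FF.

Source frame index: (0×3600 + 34×60 + 40) × 60 + 42 = 124842.
Real time: 124842 / (60000/1001) = 20827807/10000 s.
Target frame: (20827807/10000) × (24000/1001) = 249684/5 ≈ 49936.800 → 49937.
At 24 labels/s: frame 49937 → 00:34:40:17.

00:34:40:17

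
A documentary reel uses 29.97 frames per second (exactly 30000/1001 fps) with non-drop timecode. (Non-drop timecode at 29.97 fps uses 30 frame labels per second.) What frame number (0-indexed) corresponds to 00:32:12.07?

frame 57967

Total seconds to the label: (0 × 3600 + 32 × 60 + 12) = 1932.
Frame index = 1932 × 30 + 7 = 57967.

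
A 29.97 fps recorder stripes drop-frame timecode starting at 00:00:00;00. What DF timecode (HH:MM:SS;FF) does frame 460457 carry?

04:16:03;29

Each 10-minute DF block holds 10 × 60 × 30 − 9 × 2 = 17982 frames. 460457 ÷ 17982 → 25 full blocks, remainder 10907.
Within the partial block the first minute is 1800 frames and each further minute 1798, so 6 further minute boundaries passed. Total skipped labels = 18 × 25 + 2 × 6 = 462.
Non-drop label index = 460457 + 462 = 460919; at 30 labels/s that is 04:16:03:29, i.e. DF 04:16:03;29.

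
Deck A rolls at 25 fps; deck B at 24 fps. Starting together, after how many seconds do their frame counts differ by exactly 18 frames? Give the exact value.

The gap grows by |24 − 25| = 1 frame per second.
Time for a 18-frame gap: 18 ÷ (1) = 18 s.

18 seconds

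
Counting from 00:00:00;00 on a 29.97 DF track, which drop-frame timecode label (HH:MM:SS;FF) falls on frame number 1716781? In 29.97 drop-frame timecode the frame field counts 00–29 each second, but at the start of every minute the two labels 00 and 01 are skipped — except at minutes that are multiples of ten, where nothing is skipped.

Ten DF minutes hold 17982 frames, so frame 1716781 lies in block 95 (frames 1708290–1726271) with 8491 frames into that block.
The block's first minute is 1800 frames and the rest 1798 each; 8491 frames reaches minute 4, so 95 × 18 + 4 × 2 = 1718 labels have been skipped so far.
Adding those back, label number 1716781 + 1718 = 1718499 at 30 labels/s is 57283 s + 9 f = 15 h 54 min 43 s frame 9, i.e. 15:54:43;09.

15:54:43;09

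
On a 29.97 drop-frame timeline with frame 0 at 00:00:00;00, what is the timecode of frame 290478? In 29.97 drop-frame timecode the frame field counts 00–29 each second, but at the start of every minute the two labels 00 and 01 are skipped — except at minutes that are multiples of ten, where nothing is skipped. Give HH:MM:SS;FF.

Ten DF minutes hold 17982 frames, so frame 290478 lies in block 16 (frames 287712–305693) with 2766 frames into that block.
The block's first minute is 1800 frames and the rest 1798 each; 2766 frames reaches minute 1, so 16 × 18 + 1 × 2 = 290 labels have been skipped so far.
Adding those back, label number 290478 + 290 = 290768 at 30 labels/s is 9692 s + 8 f = 2 h 41 min 32 s frame 8, i.e. 02:41:32;08.

02:41:32;08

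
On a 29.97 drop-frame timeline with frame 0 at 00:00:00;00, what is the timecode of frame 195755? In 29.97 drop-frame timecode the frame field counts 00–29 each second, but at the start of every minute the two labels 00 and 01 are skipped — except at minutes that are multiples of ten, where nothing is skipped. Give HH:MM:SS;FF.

Each 10-minute DF block holds 10 × 60 × 30 − 9 × 2 = 17982 frames. 195755 ÷ 17982 → 10 full blocks, remainder 15935.
Within the partial block the first minute is 1800 frames and each further minute 1798, so 8 further minute boundaries passed. Total skipped labels = 18 × 10 + 2 × 8 = 196.
Non-drop label index = 195755 + 196 = 195951; at 30 labels/s that is 01:48:51:21, i.e. DF 01:48:51;21.

01:48:51;21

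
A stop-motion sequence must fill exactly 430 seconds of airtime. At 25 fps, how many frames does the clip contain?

10750 frames

Frames = 430 × 25 = 10750.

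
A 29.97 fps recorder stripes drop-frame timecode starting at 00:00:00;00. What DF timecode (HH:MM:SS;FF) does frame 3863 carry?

00:02:08;27

Ten DF minutes hold 17982 frames, so frame 3863 lies in block 0 (frames 0–17981) with 3863 frames into that block.
The block's first minute is 1800 frames and the rest 1798 each; 3863 frames reaches minute 2, so 0 × 18 + 2 × 2 = 4 labels have been skipped so far.
Adding those back, label number 3863 + 4 = 3867 at 30 labels/s is 128 s + 27 f = 0 h 2 min 8 s frame 27, i.e. 00:02:08;27.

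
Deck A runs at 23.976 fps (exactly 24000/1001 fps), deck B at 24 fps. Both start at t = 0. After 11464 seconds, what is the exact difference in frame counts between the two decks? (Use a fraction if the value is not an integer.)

275136/1001 frames

A emits 24000/1001 × 11464 = 275136000/1001 frames; B emits 24 × 11464 = 275136.
Difference = 275136/1001 frames (≈ 274.8611); B is ahead of A.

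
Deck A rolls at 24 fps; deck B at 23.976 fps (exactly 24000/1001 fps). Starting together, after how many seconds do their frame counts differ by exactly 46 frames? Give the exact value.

23023/12 seconds

The gap grows by |24000/1001 − 24| = 24/1001 frames per second.
Time for a 46-frame gap: 46 ÷ (24/1001) = 23023/12 s.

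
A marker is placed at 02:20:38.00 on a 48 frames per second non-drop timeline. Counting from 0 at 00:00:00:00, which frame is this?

Total seconds to the label: (2 × 3600 + 20 × 60 + 38) = 8438.
Frame index = 8438 × 48 + 0 = 405024.

frame 405024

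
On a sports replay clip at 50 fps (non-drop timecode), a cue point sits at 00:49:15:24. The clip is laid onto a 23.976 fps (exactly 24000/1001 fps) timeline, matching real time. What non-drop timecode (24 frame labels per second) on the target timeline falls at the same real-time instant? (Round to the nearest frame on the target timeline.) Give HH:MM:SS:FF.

00:49:12:13

Source frame index: (0×3600 + 49×60 + 15) × 50 + 24 = 147774.
Real time: 147774 / (50) = 73887/25 s.
Target frame: (73887/25) × (24000/1001) = 6448320/91 ≈ 70860.659 → 70861.
At 24 labels/s: frame 70861 → 00:49:12:13.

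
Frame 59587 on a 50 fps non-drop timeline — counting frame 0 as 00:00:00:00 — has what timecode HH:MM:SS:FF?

00:19:51:37

59587 ÷ 50 = 1191 full seconds, remainder 37 frames.
1191 s = 0 h 19 min 51 s.
Timecode: 00:19:51:37.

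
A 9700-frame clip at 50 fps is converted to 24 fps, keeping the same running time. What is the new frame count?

4656 frames

Target frames = source frames × (target rate / source rate) = 9700 × (24)/(50) = 9700 × 12/25 = 4656.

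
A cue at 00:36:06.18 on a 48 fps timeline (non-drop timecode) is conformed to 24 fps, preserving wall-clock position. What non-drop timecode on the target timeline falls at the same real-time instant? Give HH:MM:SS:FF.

Source frame index: (0×3600 + 36×60 + 6) × 48 + 18 = 103986.
Real time: 103986 / (48) = 17331/8 s.
Target frame: (17331/8) × (24) = 51993.
At 24 labels/s: frame 51993 → 00:36:06:09.

00:36:06:09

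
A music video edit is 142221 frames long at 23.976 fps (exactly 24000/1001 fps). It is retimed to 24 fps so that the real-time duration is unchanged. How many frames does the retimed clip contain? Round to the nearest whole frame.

142363 frames

Frames at target rate = 142221 × (24) / (24000/1001) = 142363221/1000 ≈ 142363.221.
Nearest whole frame: 142363.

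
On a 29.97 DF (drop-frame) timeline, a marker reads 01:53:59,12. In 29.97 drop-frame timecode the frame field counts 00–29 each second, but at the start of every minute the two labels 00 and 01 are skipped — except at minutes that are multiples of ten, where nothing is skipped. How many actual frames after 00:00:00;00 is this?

204978

As if non-drop at 30 labels/s: (1 × 3600 + 53 × 60 + 59) × 30 + 12 = 205182.
Minute boundaries passed: 113; those not divisible by 10: 113 − 11 = 102; dropped labels = 2 × 102 = 204.
Actual frame index = 205182 − 204 = 204978.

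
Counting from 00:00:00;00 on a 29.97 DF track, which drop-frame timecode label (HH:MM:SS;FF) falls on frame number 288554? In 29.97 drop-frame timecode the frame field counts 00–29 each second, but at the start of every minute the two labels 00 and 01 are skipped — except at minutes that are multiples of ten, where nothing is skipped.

02:40:28;02

Each 10-minute DF block holds 10 × 60 × 30 − 9 × 2 = 17982 frames. 288554 ÷ 17982 → 16 full blocks, remainder 842.
Within the partial block the first minute is 1800 frames and each further minute 1798, so 0 further minute boundaries passed. Total skipped labels = 18 × 16 + 2 × 0 = 288.
Non-drop label index = 288554 + 288 = 288842; at 30 labels/s that is 02:40:28:02, i.e. DF 02:40:28;02.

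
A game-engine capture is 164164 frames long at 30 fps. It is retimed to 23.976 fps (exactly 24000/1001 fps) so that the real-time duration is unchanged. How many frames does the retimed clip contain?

131200 frames

Target frames = source frames × (target rate / source rate) = 164164 × (24000/1001)/(30) = 164164 × 800/1001 = 131200.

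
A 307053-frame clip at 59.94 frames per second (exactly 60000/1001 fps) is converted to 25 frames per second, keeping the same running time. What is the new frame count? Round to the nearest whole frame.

128067 frames

Frames at target rate = 307053 × (25) / (60000/1001) = 102453351/800 ≈ 128066.689.
Nearest whole frame: 128067.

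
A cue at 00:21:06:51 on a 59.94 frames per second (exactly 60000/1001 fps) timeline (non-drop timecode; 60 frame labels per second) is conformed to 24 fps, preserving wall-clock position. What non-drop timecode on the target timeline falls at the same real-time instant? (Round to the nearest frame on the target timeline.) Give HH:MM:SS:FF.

00:21:08:03

Source frame index: (0×3600 + 21×60 + 6) × 60 + 51 = 76011.
Real time: 76011 / (60000/1001) = 25362337/20000 s.
Target frame: (25362337/20000) × (24) = 76087011/2500 ≈ 30434.804 → 30435.
At 24 labels/s: frame 30435 → 00:21:08:03.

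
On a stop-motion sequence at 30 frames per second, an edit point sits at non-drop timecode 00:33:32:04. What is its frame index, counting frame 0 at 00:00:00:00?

Total seconds to the label: (0 × 3600 + 33 × 60 + 32) = 2012.
Frame index = 2012 × 30 + 4 = 60364.

frame 60364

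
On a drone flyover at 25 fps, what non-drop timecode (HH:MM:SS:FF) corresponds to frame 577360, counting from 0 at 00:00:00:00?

577360 ÷ 25 = 23094 full seconds, remainder 10 frames.
23094 s = 6 h 24 min 54 s.
Timecode: 06:24:54:10.

06:24:54:10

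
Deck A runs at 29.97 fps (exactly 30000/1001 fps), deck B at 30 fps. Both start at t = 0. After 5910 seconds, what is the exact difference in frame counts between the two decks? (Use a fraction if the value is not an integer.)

177300/1001 frames

A emits 30000/1001 × 5910 = 177300000/1001 frames; B emits 30 × 5910 = 177300.
Difference = 177300/1001 frames (≈ 177.1229); B is ahead of A.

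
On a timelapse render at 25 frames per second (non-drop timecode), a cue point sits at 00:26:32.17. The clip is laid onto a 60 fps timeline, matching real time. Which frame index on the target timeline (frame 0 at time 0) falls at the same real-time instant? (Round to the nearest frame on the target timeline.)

Source frame index: (0×3600 + 26×60 + 32) × 25 + 17 = 39817.
Real time: 39817 / (25) = 39817/25 s.
Target frame: (39817/25) × (60) = 477804/5 ≈ 95560.800 → 95561.

frame 95561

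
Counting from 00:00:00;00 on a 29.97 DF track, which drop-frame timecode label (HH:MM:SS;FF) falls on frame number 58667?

Each 10-minute DF block holds 10 × 60 × 30 − 9 × 2 = 17982 frames. 58667 ÷ 17982 → 3 full blocks, remainder 4721.
Within the partial block the first minute is 1800 frames and each further minute 1798, so 2 further minute boundaries passed. Total skipped labels = 18 × 3 + 2 × 2 = 58.
Non-drop label index = 58667 + 58 = 58725; at 30 labels/s that is 00:32:37:15, i.e. DF 00:32:37;15.

00:32:37;15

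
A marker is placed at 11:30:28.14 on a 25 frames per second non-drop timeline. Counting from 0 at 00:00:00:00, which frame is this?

Total seconds to the label: (11 × 3600 + 30 × 60 + 28) = 41428.
Frame index = 41428 × 25 + 14 = 1035714.

frame 1035714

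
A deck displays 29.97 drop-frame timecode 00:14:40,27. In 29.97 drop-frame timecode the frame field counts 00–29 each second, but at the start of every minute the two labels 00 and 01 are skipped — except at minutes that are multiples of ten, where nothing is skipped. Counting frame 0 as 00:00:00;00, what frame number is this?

26401

Complete 10-minute blocks: 1, each 17982 frames → 17982.
Remaining 4 whole minutes in the current block: 1800 + 3 × 1798 = 7194 frames.
Within the current minute: 40 × 30 + 27 − 2 = 1225 (labels ;00/;01 skipped at this minute). Total = 17982 + 7194 + 1225 = 26401.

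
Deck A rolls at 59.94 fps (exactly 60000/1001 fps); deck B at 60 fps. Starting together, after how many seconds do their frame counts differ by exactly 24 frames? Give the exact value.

The gap grows by |60 − 60000/1001| = 60/1001 frames per second.
Time for a 24-frame gap: 24 ÷ (60/1001) = 400.4 s.

400.4 seconds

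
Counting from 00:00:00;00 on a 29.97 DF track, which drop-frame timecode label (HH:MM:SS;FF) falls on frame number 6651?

Ten DF minutes hold 17982 frames, so frame 6651 lies in block 0 (frames 0–17981) with 6651 frames into that block.
The block's first minute is 1800 frames and the rest 1798 each; 6651 frames reaches minute 3, so 0 × 18 + 3 × 2 = 6 labels have been skipped so far.
Adding those back, label number 6651 + 6 = 6657 at 30 labels/s is 221 s + 27 f = 0 h 3 min 41 s frame 27, i.e. 00:03:41;27.

00:03:41;27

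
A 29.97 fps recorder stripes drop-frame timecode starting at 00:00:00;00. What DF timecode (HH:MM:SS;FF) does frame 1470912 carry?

13:37:59;14

Ten DF minutes hold 17982 frames, so frame 1470912 lies in block 81 (frames 1456542–1474523) with 14370 frames into that block.
The block's first minute is 1800 frames and the rest 1798 each; 14370 frames reaches minute 7, so 81 × 18 + 7 × 2 = 1472 labels have been skipped so far.
Adding those back, label number 1470912 + 1472 = 1472384 at 30 labels/s is 49079 s + 14 f = 13 h 37 min 59 s frame 14, i.e. 13:37:59;14.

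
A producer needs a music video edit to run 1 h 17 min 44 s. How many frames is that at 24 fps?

1 h 17 min 44 s = 4664 s.
Frames = 4664 × 24 = 111936.

111936 frames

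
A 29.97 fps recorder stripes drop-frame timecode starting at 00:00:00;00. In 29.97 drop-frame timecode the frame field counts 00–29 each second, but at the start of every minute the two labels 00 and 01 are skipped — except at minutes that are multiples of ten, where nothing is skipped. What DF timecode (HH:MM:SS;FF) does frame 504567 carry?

Each 10-minute DF block holds 10 × 60 × 30 − 9 × 2 = 17982 frames. 504567 ÷ 17982 → 28 full blocks, remainder 1071.
Within the partial block the first minute is 1800 frames and each further minute 1798, so 0 further minute boundaries passed. Total skipped labels = 18 × 28 + 2 × 0 = 504.
Non-drop label index = 504567 + 504 = 505071; at 30 labels/s that is 04:40:35:21, i.e. DF 04:40:35;21.

04:40:35;21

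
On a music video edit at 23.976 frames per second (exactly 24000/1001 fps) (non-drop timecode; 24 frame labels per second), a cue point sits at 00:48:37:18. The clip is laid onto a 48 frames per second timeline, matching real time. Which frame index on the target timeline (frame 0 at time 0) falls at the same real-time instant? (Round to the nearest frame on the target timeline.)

Source frame index: (0×3600 + 48×60 + 37) × 24 + 18 = 70026.
Real time: 70026 / (24000/1001) = 11682671/4000 s.
Target frame: (11682671/4000) × (48) = 35048013/250 ≈ 140192.052 → 140192.

frame 140192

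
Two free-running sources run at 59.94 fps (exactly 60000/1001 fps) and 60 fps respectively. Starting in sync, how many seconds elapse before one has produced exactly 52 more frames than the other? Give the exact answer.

The gap grows by |60 − 60000/1001| = 60/1001 frames per second.
Time for a 52-frame gap: 52 ÷ (60/1001) = 13013/15 s.

13013/15 seconds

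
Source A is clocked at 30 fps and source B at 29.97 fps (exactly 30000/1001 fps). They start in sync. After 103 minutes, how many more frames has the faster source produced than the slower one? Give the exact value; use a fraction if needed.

103 min = 6180 s.
A emits 30 × 6180 = 185400 frames; B emits 30000/1001 × 6180 = 185400000/1001.
Difference = 185400/1001 frames (≈ 185.2148); B is behind A.

185400/1001 frames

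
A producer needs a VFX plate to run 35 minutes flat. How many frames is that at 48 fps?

100800 frames

35 min = 2100 s.
Frames = 2100 × 48 = 100800.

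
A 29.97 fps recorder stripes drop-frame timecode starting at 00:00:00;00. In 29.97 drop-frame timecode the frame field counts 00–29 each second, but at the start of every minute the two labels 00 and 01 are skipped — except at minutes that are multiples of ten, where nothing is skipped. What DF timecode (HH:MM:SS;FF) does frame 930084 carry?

Each 10-minute DF block holds 10 × 60 × 30 − 9 × 2 = 17982 frames. 930084 ÷ 17982 → 51 full blocks, remainder 13002.
Within the partial block the first minute is 1800 frames and each further minute 1798, so 7 further minute boundaries passed. Total skipped labels = 18 × 51 + 2 × 7 = 932.
Non-drop label index = 930084 + 932 = 931016; at 30 labels/s that is 08:37:13:26, i.e. DF 08:37:13;26.

08:37:13;26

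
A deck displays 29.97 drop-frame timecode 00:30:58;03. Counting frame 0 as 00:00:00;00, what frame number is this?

55689

Complete 10-minute blocks: 3, each 17982 frames → 53946.
Remaining 0 whole minutes in the current block: 0 frames.
Within the current minute: 58 × 30 + 3 = 1743. Total = 53946 + 0 + 1743 = 55689.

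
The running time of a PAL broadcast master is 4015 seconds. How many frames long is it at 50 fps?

Frames = 4015 × 50 = 200750.

200750 frames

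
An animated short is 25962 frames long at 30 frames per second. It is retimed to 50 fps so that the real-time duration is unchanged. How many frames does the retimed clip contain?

Target frames = source frames × (target rate / source rate) = 25962 × (50)/(30) = 25962 × 5/3 = 43270.

43270 frames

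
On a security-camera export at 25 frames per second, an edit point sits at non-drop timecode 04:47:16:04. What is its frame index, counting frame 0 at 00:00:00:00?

frame 430904

Total seconds to the label: (4 × 3600 + 47 × 60 + 16) = 17236.
Frame index = 17236 × 25 + 4 = 430904.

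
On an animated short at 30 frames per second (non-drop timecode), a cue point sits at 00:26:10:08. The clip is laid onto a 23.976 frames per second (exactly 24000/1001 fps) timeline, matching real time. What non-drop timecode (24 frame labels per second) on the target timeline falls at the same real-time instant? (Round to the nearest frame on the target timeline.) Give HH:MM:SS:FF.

00:26:08:17

Source frame index: (0×3600 + 26×60 + 10) × 30 + 8 = 47108.
Real time: 47108 / (30) = 23554/15 s.
Target frame: (23554/15) × (24000/1001) = 37686400/1001 ≈ 37648.751 → 37649.
At 24 labels/s: frame 37649 → 00:26:08:17.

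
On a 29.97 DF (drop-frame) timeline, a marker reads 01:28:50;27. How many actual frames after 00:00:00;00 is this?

As if non-drop at 30 labels/s: (1 × 3600 + 28 × 60 + 50) × 30 + 27 = 159927.
Minute boundaries passed: 88; those not divisible by 10: 88 − 8 = 80; dropped labels = 2 × 80 = 160.
Actual frame index = 159927 − 160 = 159767.

159767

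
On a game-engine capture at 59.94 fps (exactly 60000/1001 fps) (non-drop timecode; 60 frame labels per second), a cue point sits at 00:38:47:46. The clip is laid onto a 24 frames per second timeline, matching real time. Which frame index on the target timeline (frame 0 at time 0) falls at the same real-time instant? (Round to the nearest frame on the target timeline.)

Source frame index: (0×3600 + 38×60 + 47) × 60 + 46 = 139666.
Real time: 139666 / (60000/1001) = 69902833/30000 s.
Target frame: (69902833/30000) × (24) = 69902833/1250 ≈ 55922.266 → 55922.

frame 55922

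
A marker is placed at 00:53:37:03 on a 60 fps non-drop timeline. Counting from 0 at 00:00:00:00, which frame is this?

frame 193023

Total seconds to the label: (0 × 3600 + 53 × 60 + 37) = 3217.
Frame index = 3217 × 60 + 3 = 193023.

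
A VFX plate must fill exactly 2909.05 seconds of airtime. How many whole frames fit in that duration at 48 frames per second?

139634 frames

Frames = 2909.05 × 48 = 698172/5 ≈ 139634.4000.
Complete frames: 139634.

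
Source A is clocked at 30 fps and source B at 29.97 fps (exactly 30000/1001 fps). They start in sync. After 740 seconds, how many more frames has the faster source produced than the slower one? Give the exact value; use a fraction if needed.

A emits 30 × 740 = 22200 frames; B emits 30000/1001 × 740 = 22200000/1001.
Difference = 22200/1001 frames (≈ 22.1778); B is behind A.

22200/1001 frames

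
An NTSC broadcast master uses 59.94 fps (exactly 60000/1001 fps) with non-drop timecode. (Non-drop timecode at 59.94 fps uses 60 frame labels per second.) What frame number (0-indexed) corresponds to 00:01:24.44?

Total seconds to the label: (0 × 3600 + 1 × 60 + 24) = 84.
Frame index = 84 × 60 + 44 = 5084.

frame 5084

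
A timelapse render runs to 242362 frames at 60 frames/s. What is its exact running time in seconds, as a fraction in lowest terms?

Running time = 242362 ÷ (60) = 242362 × 1/60 = 121181/30 s.

121181/30 seconds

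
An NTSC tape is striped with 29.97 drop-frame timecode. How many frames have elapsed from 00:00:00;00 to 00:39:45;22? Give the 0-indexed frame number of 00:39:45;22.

Complete 10-minute blocks: 3, each 17982 frames → 53946.
Remaining 9 whole minutes in the current block: 1800 + 8 × 1798 = 16184 frames.
Within the current minute: 45 × 30 + 22 − 2 = 1370 (labels ;00/;01 skipped at this minute). Total = 53946 + 16184 + 1370 = 71500.

71500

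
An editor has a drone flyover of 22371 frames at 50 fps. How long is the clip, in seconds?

447.42 seconds

Running time = 22371 / (50) = 447.42 s.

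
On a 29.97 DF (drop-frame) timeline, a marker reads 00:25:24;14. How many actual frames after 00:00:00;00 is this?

45688

As if non-drop at 30 labels/s: (0 × 3600 + 25 × 60 + 24) × 30 + 14 = 45734.
Minute boundaries passed: 25; those not divisible by 10: 25 − 2 = 23; dropped labels = 2 × 23 = 46.
Actual frame index = 45734 − 46 = 45688.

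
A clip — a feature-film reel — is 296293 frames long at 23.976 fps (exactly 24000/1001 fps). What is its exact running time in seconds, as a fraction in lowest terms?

296589293/24000 seconds

Running time = 296293 ÷ (24000/1001) = 296293 × 1001/24000 = 296589293/24000 s.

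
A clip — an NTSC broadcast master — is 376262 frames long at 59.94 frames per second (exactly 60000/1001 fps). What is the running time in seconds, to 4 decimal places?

6277.3044 seconds

Running time = 376262 × 1001/60000 = 188319131/30000 s ≈ 6277.3044 s.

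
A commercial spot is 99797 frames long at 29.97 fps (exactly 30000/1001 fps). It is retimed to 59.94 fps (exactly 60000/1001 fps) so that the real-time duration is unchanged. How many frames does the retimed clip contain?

199594 frames

Target frames = source frames × (target rate / source rate) = 99797 × (60000/1001)/(30000/1001) = 99797 × 2 = 199594.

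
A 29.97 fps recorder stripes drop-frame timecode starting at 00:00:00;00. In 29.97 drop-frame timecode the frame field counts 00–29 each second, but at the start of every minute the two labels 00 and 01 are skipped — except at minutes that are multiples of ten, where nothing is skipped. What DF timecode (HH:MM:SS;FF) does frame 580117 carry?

Each 10-minute DF block holds 10 × 60 × 30 − 9 × 2 = 17982 frames. 580117 ÷ 17982 → 32 full blocks, remainder 4693.
Within the partial block the first minute is 1800 frames and each further minute 1798, so 2 further minute boundaries passed. Total skipped labels = 18 × 32 + 2 × 2 = 580.
Non-drop label index = 580117 + 580 = 580697; at 30 labels/s that is 05:22:36:17, i.e. DF 05:22:36;17.

05:22:36;17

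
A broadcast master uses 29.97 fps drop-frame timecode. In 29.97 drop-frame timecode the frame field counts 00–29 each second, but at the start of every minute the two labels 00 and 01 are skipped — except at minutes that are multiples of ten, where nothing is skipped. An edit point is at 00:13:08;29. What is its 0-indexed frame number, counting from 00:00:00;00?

Complete 10-minute blocks: 1, each 17982 frames → 17982.
Remaining 3 whole minutes in the current block: 1800 + 2 × 1798 = 5396 frames.
Within the current minute: 8 × 30 + 29 − 2 = 267 (labels ;00/;01 skipped at this minute). Total = 17982 + 5396 + 267 = 23645.

23645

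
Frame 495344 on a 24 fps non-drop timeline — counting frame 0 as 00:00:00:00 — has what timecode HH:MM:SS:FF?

05:43:59:08

495344 ÷ 24 = 20639 full seconds, remainder 8 frames.
20639 s = 5 h 43 min 59 s.
Timecode: 05:43:59:08.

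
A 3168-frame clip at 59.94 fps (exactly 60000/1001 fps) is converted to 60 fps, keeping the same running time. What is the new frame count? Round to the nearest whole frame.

Frames at target rate = 3168 × (60) / (60000/1001) = 396396/125 ≈ 3171.168.
Nearest whole frame: 3171.

3171 frames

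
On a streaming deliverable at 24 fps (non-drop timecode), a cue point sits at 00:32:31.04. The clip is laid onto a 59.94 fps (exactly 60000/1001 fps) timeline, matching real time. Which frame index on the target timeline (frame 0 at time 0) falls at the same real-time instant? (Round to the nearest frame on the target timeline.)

frame 116953

Source frame index: (0×3600 + 32×60 + 31) × 24 + 4 = 46828.
Real time: 46828 / (24) = 11707/6 s.
Target frame: (11707/6) × (60000/1001) = 117070000/1001 ≈ 116953.047 → 116953.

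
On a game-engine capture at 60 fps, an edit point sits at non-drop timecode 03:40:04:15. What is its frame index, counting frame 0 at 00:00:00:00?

792255

Total seconds to the label: (3 × 3600 + 40 × 60 + 4) = 13204.
Frame index = 13204 × 60 + 15 = 792255.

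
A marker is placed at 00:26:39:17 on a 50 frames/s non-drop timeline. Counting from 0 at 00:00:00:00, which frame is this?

Total seconds to the label: (0 × 3600 + 26 × 60 + 39) = 1599.
Frame index = 1599 × 50 + 17 = 79967.

frame 79967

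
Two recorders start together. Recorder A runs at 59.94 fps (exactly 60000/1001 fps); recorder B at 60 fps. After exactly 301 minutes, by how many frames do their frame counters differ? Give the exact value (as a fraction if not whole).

301 min = 18060 s.
A emits 60000/1001 × 18060 = 154800000/143 frames; B emits 60 × 18060 = 1083600.
Difference = 154800/143 frames (≈ 1082.5175); B is ahead of A.

154800/143 frames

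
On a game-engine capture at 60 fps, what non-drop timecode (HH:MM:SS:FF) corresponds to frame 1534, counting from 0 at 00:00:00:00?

00:00:25:34

1534 ÷ 60 = 25 full seconds, remainder 34 frames.
25 s = 0 h 0 min 25 s.
Timecode: 00:00:25:34.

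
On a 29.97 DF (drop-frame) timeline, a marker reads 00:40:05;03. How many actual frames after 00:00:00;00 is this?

As if non-drop at 30 labels/s: (0 × 3600 + 40 × 60 + 5) × 30 + 3 = 72153.
Minute boundaries passed: 40; those not divisible by 10: 40 − 4 = 36; dropped labels = 2 × 36 = 72.
Actual frame index = 72153 − 72 = 72081.

72081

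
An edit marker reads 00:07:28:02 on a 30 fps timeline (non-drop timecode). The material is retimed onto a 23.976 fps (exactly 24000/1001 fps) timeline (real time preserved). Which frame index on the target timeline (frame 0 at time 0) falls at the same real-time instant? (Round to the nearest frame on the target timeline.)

frame 10743

Source frame index: (0×3600 + 7×60 + 28) × 30 + 2 = 13442.
Real time: 13442 / (30) = 6721/15 s.
Target frame: (6721/15) × (24000/1001) = 75200/7 ≈ 10742.857 → 10743.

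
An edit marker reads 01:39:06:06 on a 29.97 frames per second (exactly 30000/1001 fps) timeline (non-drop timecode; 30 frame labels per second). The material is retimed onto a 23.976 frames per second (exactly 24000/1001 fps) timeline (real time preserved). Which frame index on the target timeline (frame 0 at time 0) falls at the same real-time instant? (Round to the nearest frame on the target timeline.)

Source frame index: (1×3600 + 39×60 + 6) × 30 + 6 = 178386.
Real time: 178386 / (30000/1001) = 29760731/5000 s.
Target frame: (29760731/5000) × (24000/1001) = 713544/5 ≈ 142708.800 → 142709.

frame 142709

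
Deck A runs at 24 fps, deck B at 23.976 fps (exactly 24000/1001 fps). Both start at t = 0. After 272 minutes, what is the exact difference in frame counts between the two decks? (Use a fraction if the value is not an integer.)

272 min = 16320 s.
A emits 24 × 16320 = 391680 frames; B emits 24000/1001 × 16320 = 391680000/1001.
Difference = 391680/1001 frames (≈ 391.2887); B is behind A.

391680/1001 frames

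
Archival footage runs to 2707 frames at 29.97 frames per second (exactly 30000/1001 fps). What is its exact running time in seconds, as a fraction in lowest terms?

Running time = 2707 ÷ (30000/1001) = 2707 × 1001/30000 = 2709707/30000 s.

2709707/30000 seconds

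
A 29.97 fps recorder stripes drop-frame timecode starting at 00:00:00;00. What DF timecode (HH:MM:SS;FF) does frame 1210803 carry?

11:13:20;15

Ten DF minutes hold 17982 frames, so frame 1210803 lies in block 67 (frames 1204794–1222775) with 6009 frames into that block.
The block's first minute is 1800 frames and the rest 1798 each; 6009 frames reaches minute 3, so 67 × 18 + 3 × 2 = 1212 labels have been skipped so far.
Adding those back, label number 1210803 + 1212 = 1212015 at 30 labels/s is 40400 s + 15 f = 11 h 13 min 20 s frame 15, i.e. 11:13:20;15.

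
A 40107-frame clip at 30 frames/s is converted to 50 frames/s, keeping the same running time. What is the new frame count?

66845 frames

Target frames = source frames × (target rate / source rate) = 40107 × (50)/(30) = 40107 × 5/3 = 66845.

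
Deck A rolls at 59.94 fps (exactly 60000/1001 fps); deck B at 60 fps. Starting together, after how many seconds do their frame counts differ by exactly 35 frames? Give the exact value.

The gap grows by |60 − 60000/1001| = 60/1001 frames per second.
Time for a 35-frame gap: 35 ÷ (60/1001) = 7007/12 s.

7007/12 seconds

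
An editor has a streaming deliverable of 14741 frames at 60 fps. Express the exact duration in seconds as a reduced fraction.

14741/60 seconds

Running time = 14741 ÷ (60) = 14741 × 1/60 = 14741/60 s.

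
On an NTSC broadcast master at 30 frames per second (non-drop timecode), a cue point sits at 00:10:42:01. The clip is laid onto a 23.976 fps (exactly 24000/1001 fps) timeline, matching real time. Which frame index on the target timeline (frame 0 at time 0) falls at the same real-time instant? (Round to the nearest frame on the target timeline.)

frame 15393

Source frame index: (0×3600 + 10×60 + 42) × 30 + 1 = 19261.
Real time: 19261 / (30) = 19261/30 s.
Target frame: (19261/30) × (24000/1001) = 1400800/91 ≈ 15393.407 → 15393.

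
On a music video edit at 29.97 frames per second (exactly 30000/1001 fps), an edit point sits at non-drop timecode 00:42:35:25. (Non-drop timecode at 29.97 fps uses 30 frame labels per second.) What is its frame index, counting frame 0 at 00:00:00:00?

Total seconds to the label: (0 × 3600 + 42 × 60 + 35) = 2555.
Frame index = 2555 × 30 + 25 = 76675.

76675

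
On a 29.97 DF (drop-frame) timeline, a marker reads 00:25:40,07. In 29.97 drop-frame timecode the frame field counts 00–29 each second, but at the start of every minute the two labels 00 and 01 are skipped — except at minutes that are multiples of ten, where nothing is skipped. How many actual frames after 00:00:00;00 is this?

Complete 10-minute blocks: 2, each 17982 frames → 35964.
Remaining 5 whole minutes in the current block: 1800 + 4 × 1798 = 8992 frames.
Within the current minute: 40 × 30 + 7 − 2 = 1205 (labels ;00/;01 skipped at this minute). Total = 35964 + 8992 + 1205 = 46161.

46161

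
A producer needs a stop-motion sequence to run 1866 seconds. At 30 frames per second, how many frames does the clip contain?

Frames = 1866 × 30 = 55980.

55980 frames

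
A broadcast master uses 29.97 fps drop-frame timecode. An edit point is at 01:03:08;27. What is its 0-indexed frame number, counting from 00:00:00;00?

Complete 10-minute blocks: 6, each 17982 frames → 107892.
Remaining 3 whole minutes in the current block: 1800 + 2 × 1798 = 5396 frames.
Within the current minute: 8 × 30 + 27 − 2 = 265 (labels ;00/;01 skipped at this minute). Total = 107892 + 5396 + 265 = 113553.

113553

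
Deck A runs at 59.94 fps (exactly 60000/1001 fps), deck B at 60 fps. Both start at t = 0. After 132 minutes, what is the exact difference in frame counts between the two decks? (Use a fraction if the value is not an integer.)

132 min = 7920 s.
A emits 60000/1001 × 7920 = 43200000/91 frames; B emits 60 × 7920 = 475200.
Difference = 43200/91 frames (≈ 474.7253); B is ahead of A.

43200/91 frames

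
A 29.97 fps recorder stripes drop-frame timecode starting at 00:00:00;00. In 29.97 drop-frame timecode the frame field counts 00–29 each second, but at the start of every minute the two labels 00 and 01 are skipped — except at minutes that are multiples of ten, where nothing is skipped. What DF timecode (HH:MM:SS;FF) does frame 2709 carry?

00:01:30;11

Each 10-minute DF block holds 10 × 60 × 30 − 9 × 2 = 17982 frames. 2709 ÷ 17982 → 0 full blocks, remainder 2709.
Within the partial block the first minute is 1800 frames and each further minute 1798, so 1 further minute boundary passed. Total skipped labels = 18 × 0 + 2 × 1 = 2.
Non-drop label index = 2709 + 2 = 2711; at 30 labels/s that is 00:01:30:11, i.e. DF 00:01:30;11.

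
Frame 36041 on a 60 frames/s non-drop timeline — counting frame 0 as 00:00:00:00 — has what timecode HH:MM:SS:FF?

00:10:00:41

36041 ÷ 60 = 600 full seconds, remainder 41 frames.
600 s = 0 h 10 min 0 s.
Timecode: 00:10:00:41.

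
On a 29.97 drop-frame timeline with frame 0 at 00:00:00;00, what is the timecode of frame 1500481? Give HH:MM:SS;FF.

13:54:26;03

Ten DF minutes hold 17982 frames, so frame 1500481 lies in block 83 (frames 1492506–1510487) with 7975 frames into that block.
The block's first minute is 1800 frames and the rest 1798 each; 7975 frames reaches minute 4, so 83 × 18 + 4 × 2 = 1502 labels have been skipped so far.
Adding those back, label number 1500481 + 1502 = 1501983 at 30 labels/s is 50066 s + 3 f = 13 h 54 min 26 s frame 3, i.e. 13:54:26;03.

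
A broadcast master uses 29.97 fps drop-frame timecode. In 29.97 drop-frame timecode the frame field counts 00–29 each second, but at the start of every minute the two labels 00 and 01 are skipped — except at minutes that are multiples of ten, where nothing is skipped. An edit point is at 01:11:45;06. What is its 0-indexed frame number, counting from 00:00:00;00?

As if non-drop at 30 labels/s: (1 × 3600 + 11 × 60 + 45) × 30 + 6 = 129156.
Minute boundaries passed: 71; those not divisible by 10: 71 − 7 = 64; dropped labels = 2 × 64 = 128.
Actual frame index = 129156 − 128 = 129028.

129028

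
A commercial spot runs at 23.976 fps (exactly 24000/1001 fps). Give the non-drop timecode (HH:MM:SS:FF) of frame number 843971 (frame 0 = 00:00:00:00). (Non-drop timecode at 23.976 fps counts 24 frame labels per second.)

09:46:05:11

843971 ÷ 24 = 35165 full seconds, remainder 11 frames.
35165 s = 9 h 46 min 5 s.
Timecode: 09:46:05:11.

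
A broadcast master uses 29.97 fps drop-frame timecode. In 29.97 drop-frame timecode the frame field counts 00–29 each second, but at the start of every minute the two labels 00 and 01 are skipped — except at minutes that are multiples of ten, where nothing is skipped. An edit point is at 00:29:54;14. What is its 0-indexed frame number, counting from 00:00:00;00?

Complete 10-minute blocks: 2, each 17982 frames → 35964.
Remaining 9 whole minutes in the current block: 1800 + 8 × 1798 = 16184 frames.
Within the current minute: 54 × 30 + 14 − 2 = 1632 (labels ;00/;01 skipped at this minute). Total = 35964 + 16184 + 1632 = 53780.

53780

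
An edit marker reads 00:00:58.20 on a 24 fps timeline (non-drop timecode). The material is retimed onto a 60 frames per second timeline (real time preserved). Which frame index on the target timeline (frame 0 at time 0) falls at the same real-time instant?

Source frame index: (0×3600 + 0×60 + 58) × 24 + 20 = 1412.
Real time: 1412 / (24) = 353/6 s.
Target frame: (353/6) × (60) = 3530.

frame 3530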